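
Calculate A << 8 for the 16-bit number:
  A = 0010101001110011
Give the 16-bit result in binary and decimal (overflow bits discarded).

Shift left by 8: drop the top 8 bit(s), append 8 zero(s) on the right.
  0010101001110011  ->  discard [00101010], keep [01110011], append 00000000
= 0111001100000000

Answer: 0111001100000000 (29440)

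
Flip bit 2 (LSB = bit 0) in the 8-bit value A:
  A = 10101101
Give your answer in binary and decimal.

Mask = 1 << 2 = 00000100
Bit 2 of A is 1; XOR with the mask flips it to 0.
  10101101
^ 00000100
----------
  10101001

Answer: 10101001 (169)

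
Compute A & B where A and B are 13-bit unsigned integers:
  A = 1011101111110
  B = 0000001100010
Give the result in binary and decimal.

Apply & to each column (1 only where both bits are 1):
  1011101111110
& 0000001100010
---------------
  0000001100010

Answer: 0000001100010 (98)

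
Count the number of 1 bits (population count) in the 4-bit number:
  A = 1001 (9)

1001
1-bits at positions (from bit 0 = LSB): 0, 3
Count = 2

Answer: 2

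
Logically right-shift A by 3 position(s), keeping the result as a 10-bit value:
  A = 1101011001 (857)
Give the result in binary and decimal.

Logical shift right by 3: drop the bottom 3 bit(s), prepend 3 zero(s) on the left.
  1101011001  ->  keep [1101011], discard [001], prepend 000
= 0001101011

Answer: 0001101011 (107)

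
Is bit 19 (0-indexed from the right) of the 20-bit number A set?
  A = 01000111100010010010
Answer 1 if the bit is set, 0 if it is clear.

Bit 19 is the 20th from the right.
  01000111100010010010
  ^
That bit is 0.

Answer: 0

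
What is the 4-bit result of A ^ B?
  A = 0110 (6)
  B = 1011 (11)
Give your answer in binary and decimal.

Apply ^ to each column (1 where bits differ):
  0110
^ 1011
------
  1101

Answer: 1101 (13)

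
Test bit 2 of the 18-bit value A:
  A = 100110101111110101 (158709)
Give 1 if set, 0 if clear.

Bit 2 is the 3rd from the right.
  100110101111110101
                 ^
That bit is 1.

Answer: 1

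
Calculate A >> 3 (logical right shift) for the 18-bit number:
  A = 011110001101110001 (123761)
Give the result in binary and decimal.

Logical shift right by 3: drop the bottom 3 bit(s), prepend 3 zero(s) on the left.
  011110001101110001  ->  keep [011110001101110], discard [001], prepend 000
= 000011110001101110

Answer: 000011110001101110 (15470)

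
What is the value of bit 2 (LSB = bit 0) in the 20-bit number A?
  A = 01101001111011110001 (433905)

Bit 2 is the 3rd from the right.
  01101001111011110001
                   ^
That bit is 0.

Answer: 0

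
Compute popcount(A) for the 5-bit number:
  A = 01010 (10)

01010
1-bits at positions (from bit 0 = LSB): 1, 3
Count = 2

Answer: 2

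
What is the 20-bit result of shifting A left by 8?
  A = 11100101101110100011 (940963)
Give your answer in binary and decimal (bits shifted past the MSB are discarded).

Shift left by 8: drop the top 8 bit(s), append 8 zero(s) on the right.
  11100101101110100011  ->  discard [11100101], keep [101110100011], append 00000000
= 10111010001100000000

Answer: 10111010001100000000 (762624)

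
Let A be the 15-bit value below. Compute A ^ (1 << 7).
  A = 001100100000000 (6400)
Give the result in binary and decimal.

Mask = 1 << 7 = 000000010000000
Bit 7 of A is 0; XOR with the mask flips it to 1.
  001100100000000
^ 000000010000000
-----------------
  001100110000000

Answer: 001100110000000 (6528)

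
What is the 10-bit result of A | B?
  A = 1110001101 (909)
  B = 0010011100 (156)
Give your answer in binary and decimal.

Apply | to each column (1 where either bit is 1):
  1110001101
| 0010011100
------------
  1110011101

Answer: 1110011101 (925)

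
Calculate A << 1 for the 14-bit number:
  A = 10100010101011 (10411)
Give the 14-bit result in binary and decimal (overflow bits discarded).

Shift left by 1: drop the top 1 bit(s), append 1 zero(s) on the right.
  10100010101011  ->  discard [1], keep [0100010101011], append 0
= 01000101010110

Answer: 01000101010110 (4438)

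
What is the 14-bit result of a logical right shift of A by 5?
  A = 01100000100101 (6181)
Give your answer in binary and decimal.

Logical shift right by 5: drop the bottom 5 bit(s), prepend 5 zero(s) on the left.
  01100000100101  ->  keep [011000001], discard [00101], prepend 00000
= 00000011000001

Answer: 00000011000001 (193)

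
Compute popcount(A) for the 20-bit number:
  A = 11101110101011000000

11101110101011000000
1-bits at positions (from bit 0 = LSB): 6, 7, 9, 11, 13, 14, 15, 17, 18, 19
Count = 10

Answer: 10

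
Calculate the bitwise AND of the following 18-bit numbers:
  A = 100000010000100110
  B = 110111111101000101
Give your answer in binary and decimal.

Apply & to each column (1 only where both bits are 1):
  100000010000100110
& 110111111101000101
--------------------
  100000010000000100

Answer: 100000010000000100 (132100)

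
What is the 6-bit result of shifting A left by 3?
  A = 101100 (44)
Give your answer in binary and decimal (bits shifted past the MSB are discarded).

Shift left by 3: drop the top 3 bit(s), append 3 zero(s) on the right.
  101100  ->  discard [101], keep [100], append 000
= 100000

Answer: 100000 (32)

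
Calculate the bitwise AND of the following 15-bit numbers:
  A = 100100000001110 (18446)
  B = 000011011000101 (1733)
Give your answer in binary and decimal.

Apply & to each column (1 only where both bits are 1):
  100100000001110
& 000011011000101
-----------------
  000000000000100

Answer: 000000000000100 (4)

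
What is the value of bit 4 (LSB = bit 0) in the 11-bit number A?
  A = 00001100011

Bit 4 is the 5th from the right.
  00001100011
        ^
That bit is 0.

Answer: 0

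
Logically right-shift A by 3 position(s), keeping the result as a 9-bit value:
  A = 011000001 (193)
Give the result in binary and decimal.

Logical shift right by 3: drop the bottom 3 bit(s), prepend 3 zero(s) on the left.
  011000001  ->  keep [011000], discard [001], prepend 000
= 000011000

Answer: 000011000 (24)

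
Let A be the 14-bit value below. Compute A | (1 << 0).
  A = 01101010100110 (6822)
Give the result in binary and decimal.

Mask = 1 << 0 = 00000000000001
Bit 0 of A is 0, so OR-ing with the mask flips it to 1.
  01101010100110
| 00000000000001
----------------
  01101010100111

Answer: 01101010100111 (6823)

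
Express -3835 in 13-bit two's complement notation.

1. Binary of +3835:  0111011111011
2. Invert bits:     1000100000100
3. Add 1:           1000100000101

Answer: 1000100000101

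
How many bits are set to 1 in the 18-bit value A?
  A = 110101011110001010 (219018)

110101011110001010
1-bits at positions (from bit 0 = LSB): 1, 3, 7, 8, 9, 10, 12, 14, 16, 17
Count = 10

Answer: 10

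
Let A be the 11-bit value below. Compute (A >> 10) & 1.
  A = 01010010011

Bit 10 is the 11th from the right.
  01010010011
  ^
That bit is 0.

Answer: 0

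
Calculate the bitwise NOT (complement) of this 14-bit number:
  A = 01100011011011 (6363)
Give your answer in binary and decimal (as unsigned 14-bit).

Flip each bit (0->1, 1->0):
  01100011011011
  10011100100100

Answer: 10011100100100 (10020)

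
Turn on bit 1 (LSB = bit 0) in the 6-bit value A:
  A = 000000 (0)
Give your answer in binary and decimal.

Mask = 1 << 1 = 000010
Bit 1 of A is 0, so OR-ing with the mask flips it to 1.
  000000
| 000010
--------
  000010

Answer: 000010 (2)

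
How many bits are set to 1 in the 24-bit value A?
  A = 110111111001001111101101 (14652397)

110111111001001111101101
1-bits at positions (from bit 0 = LSB): 0, 2, 3, 5, 6, 7, 8, 9, 12, 15, 16, 17, 18, 19, 20, 22, 23
Count = 17

Answer: 17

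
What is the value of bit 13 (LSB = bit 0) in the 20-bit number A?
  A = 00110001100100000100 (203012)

Bit 13 is the 14th from the right.
  00110001100100000100
        ^
That bit is 0.

Answer: 0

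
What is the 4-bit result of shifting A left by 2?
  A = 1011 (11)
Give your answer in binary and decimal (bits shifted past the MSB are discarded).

Shift left by 2: drop the top 2 bit(s), append 2 zero(s) on the right.
  1011  ->  discard [10], keep [11], append 00
= 1100

Answer: 1100 (12)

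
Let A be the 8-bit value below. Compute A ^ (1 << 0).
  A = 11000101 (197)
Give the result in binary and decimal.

Mask = 1 << 0 = 00000001
Bit 0 of A is 1; XOR with the mask flips it to 0.
  11000101
^ 00000001
----------
  11000100

Answer: 11000100 (196)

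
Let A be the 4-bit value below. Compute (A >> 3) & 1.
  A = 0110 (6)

Bit 3 is the 4th from the right.
  0110
  ^
That bit is 0.

Answer: 0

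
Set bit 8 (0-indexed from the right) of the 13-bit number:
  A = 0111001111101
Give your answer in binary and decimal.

Mask = 1 << 8 = 0000100000000
Bit 8 of A is 0, so OR-ing with the mask flips it to 1.
  0111001111101
| 0000100000000
---------------
  0111101111101

Answer: 0111101111101 (3965)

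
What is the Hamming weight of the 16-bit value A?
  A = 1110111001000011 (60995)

1110111001000011
1-bits at positions (from bit 0 = LSB): 0, 1, 6, 9, 10, 11, 13, 14, 15
Count = 9

Answer: 9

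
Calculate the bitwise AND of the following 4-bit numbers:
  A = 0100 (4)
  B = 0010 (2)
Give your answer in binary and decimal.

Apply & to each column (1 only where both bits are 1):
  0100
& 0010
------
  0000

Answer: 0000 (0)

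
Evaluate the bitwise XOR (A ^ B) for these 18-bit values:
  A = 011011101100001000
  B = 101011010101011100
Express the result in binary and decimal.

Apply ^ to each column (1 where bits differ):
  011011101100001000
^ 101011010101011100
--------------------
  110000111001010100

Answer: 110000111001010100 (200276)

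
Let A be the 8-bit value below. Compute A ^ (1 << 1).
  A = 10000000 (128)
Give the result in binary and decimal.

Mask = 1 << 1 = 00000010
Bit 1 of A is 0; XOR with the mask flips it to 1.
  10000000
^ 00000010
----------
  10000010

Answer: 10000010 (130)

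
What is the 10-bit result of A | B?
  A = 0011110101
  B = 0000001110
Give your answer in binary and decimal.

Apply | to each column (1 where either bit is 1):
  0011110101
| 0000001110
------------
  0011111111

Answer: 0011111111 (255)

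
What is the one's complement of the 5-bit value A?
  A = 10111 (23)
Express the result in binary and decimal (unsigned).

Flip each bit (0->1, 1->0):
  10111
  01000

Answer: 01000 (8)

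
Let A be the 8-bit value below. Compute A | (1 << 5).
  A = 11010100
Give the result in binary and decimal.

Mask = 1 << 5 = 00100000
Bit 5 of A is 0, so OR-ing with the mask flips it to 1.
  11010100
| 00100000
----------
  11110100

Answer: 11110100 (244)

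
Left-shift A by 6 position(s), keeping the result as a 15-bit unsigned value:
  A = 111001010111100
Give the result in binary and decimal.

Shift left by 6: drop the top 6 bit(s), append 6 zero(s) on the right.
  111001010111100  ->  discard [111001], keep [010111100], append 000000
= 010111100000000

Answer: 010111100000000 (12032)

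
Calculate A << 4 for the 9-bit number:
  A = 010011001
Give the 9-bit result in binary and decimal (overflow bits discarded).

Shift left by 4: drop the top 4 bit(s), append 4 zero(s) on the right.
  010011001  ->  discard [0100], keep [11001], append 0000
= 110010000

Answer: 110010000 (400)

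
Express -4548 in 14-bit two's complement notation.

1. Binary of +4548:  01000111000100
2. Invert bits:     10111000111011
3. Add 1:           10111000111100

Answer: 10111000111100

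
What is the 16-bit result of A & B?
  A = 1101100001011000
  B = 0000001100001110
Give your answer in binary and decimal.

Apply & to each column (1 only where both bits are 1):
  1101100001011000
& 0000001100001110
------------------
  0000000000001000

Answer: 0000000000001000 (8)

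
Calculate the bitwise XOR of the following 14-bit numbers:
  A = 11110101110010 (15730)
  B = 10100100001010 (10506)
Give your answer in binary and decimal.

Apply ^ to each column (1 where bits differ):
  11110101110010
^ 10100100001010
----------------
  01010001111000

Answer: 01010001111000 (5240)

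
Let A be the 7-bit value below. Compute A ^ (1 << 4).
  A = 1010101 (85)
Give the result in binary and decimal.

Mask = 1 << 4 = 0010000
Bit 4 of A is 1; XOR with the mask flips it to 0.
  1010101
^ 0010000
---------
  1000101

Answer: 1000101 (69)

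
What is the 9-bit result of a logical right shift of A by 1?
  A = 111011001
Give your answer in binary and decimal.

Logical shift right by 1: drop the bottom 1 bit(s), prepend 1 zero(s) on the left.
  111011001  ->  keep [11101100], discard [1], prepend 0
= 011101100

Answer: 011101100 (236)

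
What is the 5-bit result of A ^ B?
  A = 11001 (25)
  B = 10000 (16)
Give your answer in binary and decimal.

Apply ^ to each column (1 where bits differ):
  11001
^ 10000
-------
  01001

Answer: 01001 (9)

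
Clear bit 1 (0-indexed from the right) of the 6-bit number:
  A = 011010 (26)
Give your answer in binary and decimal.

Mask = ~(1 << 1) = 111101
Bit 1 of A is 1, so AND-ing with the mask clears it to 0.
  011010
& 111101
--------
  011000

Answer: 011000 (24)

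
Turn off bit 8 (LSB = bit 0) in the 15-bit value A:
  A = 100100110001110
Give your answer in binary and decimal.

Mask = ~(1 << 8) = 111111011111111
Bit 8 of A is 1, so AND-ing with the mask clears it to 0.
  100100110001110
& 111111011111111
-----------------
  100100010001110

Answer: 100100010001110 (18574)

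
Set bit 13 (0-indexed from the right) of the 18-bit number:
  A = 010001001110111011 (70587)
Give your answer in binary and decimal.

Mask = 1 << 13 = 000010000000000000
Bit 13 of A is 0, so OR-ing with the mask flips it to 1.
  010001001110111011
| 000010000000000000
--------------------
  010011001110111011

Answer: 010011001110111011 (78779)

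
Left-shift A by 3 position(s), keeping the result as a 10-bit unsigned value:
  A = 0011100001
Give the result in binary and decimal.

Shift left by 3: drop the top 3 bit(s), append 3 zero(s) on the right.
  0011100001  ->  discard [001], keep [1100001], append 000
= 1100001000

Answer: 1100001000 (776)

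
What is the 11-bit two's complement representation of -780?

1. Binary of +780:  01100001100
2. Invert bits:     10011110011
3. Add 1:           10011110100

Answer: 10011110100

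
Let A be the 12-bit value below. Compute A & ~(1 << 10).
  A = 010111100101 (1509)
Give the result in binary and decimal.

Mask = ~(1 << 10) = 101111111111
Bit 10 of A is 1, so AND-ing with the mask clears it to 0.
  010111100101
& 101111111111
--------------
  000111100101

Answer: 000111100101 (485)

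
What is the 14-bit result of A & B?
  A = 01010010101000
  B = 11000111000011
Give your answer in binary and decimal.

Apply & to each column (1 only where both bits are 1):
  01010010101000
& 11000111000011
----------------
  01000010000000

Answer: 01000010000000 (4224)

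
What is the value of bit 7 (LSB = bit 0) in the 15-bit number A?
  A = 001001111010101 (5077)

Bit 7 is the 8th from the right.
  001001111010101
         ^
That bit is 1.

Answer: 1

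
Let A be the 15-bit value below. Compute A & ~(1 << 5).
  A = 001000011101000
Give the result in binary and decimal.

Mask = ~(1 << 5) = 111111111011111
Bit 5 of A is 1, so AND-ing with the mask clears it to 0.
  001000011101000
& 111111111011111
-----------------
  001000011001000

Answer: 001000011001000 (4296)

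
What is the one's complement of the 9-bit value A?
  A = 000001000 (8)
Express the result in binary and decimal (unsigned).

Flip each bit (0->1, 1->0):
  000001000
  111110111

Answer: 111110111 (503)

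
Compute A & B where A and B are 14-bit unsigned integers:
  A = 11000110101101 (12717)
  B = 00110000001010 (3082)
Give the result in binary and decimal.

Apply & to each column (1 only where both bits are 1):
  11000110101101
& 00110000001010
----------------
  00000000001000

Answer: 00000000001000 (8)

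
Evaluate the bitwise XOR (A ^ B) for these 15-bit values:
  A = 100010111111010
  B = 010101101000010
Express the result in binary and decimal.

Apply ^ to each column (1 where bits differ):
  100010111111010
^ 010101101000010
-----------------
  110111010111000

Answer: 110111010111000 (28344)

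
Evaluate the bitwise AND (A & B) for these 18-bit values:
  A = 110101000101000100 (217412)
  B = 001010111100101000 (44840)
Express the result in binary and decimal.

Apply & to each column (1 only where both bits are 1):
  110101000101000100
& 001010111100101000
--------------------
  000000000100000000

Answer: 000000000100000000 (256)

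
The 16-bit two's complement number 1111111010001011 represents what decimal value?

MSB is 1, so the value is negative. Find the magnitude:
1. Invert bits:  0000000101110100
2. Add 1:        0000000101110101  = 373
3. Apply sign:   -373

Answer: -373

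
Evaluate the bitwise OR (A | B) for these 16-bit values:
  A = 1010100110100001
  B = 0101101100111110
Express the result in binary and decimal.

Apply | to each column (1 where either bit is 1):
  1010100110100001
| 0101101100111110
------------------
  1111101110111111

Answer: 1111101110111111 (64447)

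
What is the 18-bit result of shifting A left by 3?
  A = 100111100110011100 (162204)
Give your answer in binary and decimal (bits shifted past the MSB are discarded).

Shift left by 3: drop the top 3 bit(s), append 3 zero(s) on the right.
  100111100110011100  ->  discard [100], keep [111100110011100], append 000
= 111100110011100000

Answer: 111100110011100000 (249056)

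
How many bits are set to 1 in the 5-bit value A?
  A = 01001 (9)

01001
1-bits at positions (from bit 0 = LSB): 0, 3
Count = 2

Answer: 2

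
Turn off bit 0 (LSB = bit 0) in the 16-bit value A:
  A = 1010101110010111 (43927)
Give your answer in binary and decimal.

Mask = ~(1 << 0) = 1111111111111110
Bit 0 of A is 1, so AND-ing with the mask clears it to 0.
  1010101110010111
& 1111111111111110
------------------
  1010101110010110

Answer: 1010101110010110 (43926)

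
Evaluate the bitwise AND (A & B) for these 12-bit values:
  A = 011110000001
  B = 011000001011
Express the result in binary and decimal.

Apply & to each column (1 only where both bits are 1):
  011110000001
& 011000001011
--------------
  011000000001

Answer: 011000000001 (1537)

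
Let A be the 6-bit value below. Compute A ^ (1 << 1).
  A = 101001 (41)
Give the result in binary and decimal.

Mask = 1 << 1 = 000010
Bit 1 of A is 0; XOR with the mask flips it to 1.
  101001
^ 000010
--------
  101011

Answer: 101011 (43)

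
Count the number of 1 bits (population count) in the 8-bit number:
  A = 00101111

00101111
1-bits at positions (from bit 0 = LSB): 0, 1, 2, 3, 5
Count = 5

Answer: 5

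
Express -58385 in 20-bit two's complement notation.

1. Binary of +58385:  00001110010000010001
2. Invert bits:     11110001101111101110
3. Add 1:           11110001101111101111

Answer: 11110001101111101111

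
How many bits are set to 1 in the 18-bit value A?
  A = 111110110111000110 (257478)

111110110111000110
1-bits at positions (from bit 0 = LSB): 1, 2, 6, 7, 8, 10, 11, 13, 14, 15, 16, 17
Count = 12

Answer: 12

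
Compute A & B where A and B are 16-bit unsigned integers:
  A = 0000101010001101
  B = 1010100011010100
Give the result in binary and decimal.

Apply & to each column (1 only where both bits are 1):
  0000101010001101
& 1010100011010100
------------------
  0000100010000100

Answer: 0000100010000100 (2180)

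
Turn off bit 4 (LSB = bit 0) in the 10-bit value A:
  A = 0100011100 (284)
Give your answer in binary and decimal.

Mask = ~(1 << 4) = 1111101111
Bit 4 of A is 1, so AND-ing with the mask clears it to 0.
  0100011100
& 1111101111
------------
  0100001100

Answer: 0100001100 (268)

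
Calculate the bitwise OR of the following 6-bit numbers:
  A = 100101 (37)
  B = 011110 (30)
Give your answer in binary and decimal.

Apply | to each column (1 where either bit is 1):
  100101
| 011110
--------
  111111

Answer: 111111 (63)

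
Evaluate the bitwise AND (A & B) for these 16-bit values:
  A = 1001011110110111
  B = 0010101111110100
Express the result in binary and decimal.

Apply & to each column (1 only where both bits are 1):
  1001011110110111
& 0010101111110100
------------------
  0000001110110100

Answer: 0000001110110100 (948)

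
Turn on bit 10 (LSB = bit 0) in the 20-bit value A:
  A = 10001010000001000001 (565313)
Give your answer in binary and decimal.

Mask = 1 << 10 = 00000000010000000000
Bit 10 of A is 0, so OR-ing with the mask flips it to 1.
  10001010000001000001
| 00000000010000000000
----------------------
  10001010010001000001

Answer: 10001010010001000001 (566337)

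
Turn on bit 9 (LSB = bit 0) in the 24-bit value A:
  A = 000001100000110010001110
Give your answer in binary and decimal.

Mask = 1 << 9 = 000000000000001000000000
Bit 9 of A is 0, so OR-ing with the mask flips it to 1.
  000001100000110010001110
| 000000000000001000000000
--------------------------
  000001100000111010001110

Answer: 000001100000111010001110 (396942)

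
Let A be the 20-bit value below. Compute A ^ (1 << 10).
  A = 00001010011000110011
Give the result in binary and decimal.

Mask = 1 << 10 = 00000000010000000000
Bit 10 of A is 1; XOR with the mask flips it to 0.
  00001010011000110011
^ 00000000010000000000
----------------------
  00001010001000110011

Answer: 00001010001000110011 (41523)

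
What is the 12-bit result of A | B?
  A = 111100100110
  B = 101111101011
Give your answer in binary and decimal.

Apply | to each column (1 where either bit is 1):
  111100100110
| 101111101011
--------------
  111111101111

Answer: 111111101111 (4079)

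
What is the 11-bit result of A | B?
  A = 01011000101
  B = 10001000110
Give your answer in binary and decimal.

Apply | to each column (1 where either bit is 1):
  01011000101
| 10001000110
-------------
  11011000111

Answer: 11011000111 (1735)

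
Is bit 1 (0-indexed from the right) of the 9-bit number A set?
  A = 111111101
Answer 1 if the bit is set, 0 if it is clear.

Bit 1 is the 2nd from the right.
  111111101
         ^
That bit is 0.

Answer: 0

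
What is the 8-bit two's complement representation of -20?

1. Binary of +20:  00010100
2. Invert bits:     11101011
3. Add 1:           11101100

Answer: 11101100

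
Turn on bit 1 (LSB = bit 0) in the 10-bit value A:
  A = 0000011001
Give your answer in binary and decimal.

Mask = 1 << 1 = 0000000010
Bit 1 of A is 0, so OR-ing with the mask flips it to 1.
  0000011001
| 0000000010
------------
  0000011011

Answer: 0000011011 (27)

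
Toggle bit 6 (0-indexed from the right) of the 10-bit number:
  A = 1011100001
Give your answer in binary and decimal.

Mask = 1 << 6 = 0001000000
Bit 6 of A is 1; XOR with the mask flips it to 0.
  1011100001
^ 0001000000
------------
  1010100001

Answer: 1010100001 (673)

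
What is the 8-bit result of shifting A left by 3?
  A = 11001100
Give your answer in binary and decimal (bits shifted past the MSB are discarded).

Shift left by 3: drop the top 3 bit(s), append 3 zero(s) on the right.
  11001100  ->  discard [110], keep [01100], append 000
= 01100000

Answer: 01100000 (96)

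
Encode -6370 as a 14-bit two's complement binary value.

1. Binary of +6370:  01100011100010
2. Invert bits:     10011100011101
3. Add 1:           10011100011110

Answer: 10011100011110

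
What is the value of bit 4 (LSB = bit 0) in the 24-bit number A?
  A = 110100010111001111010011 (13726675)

Bit 4 is the 5th from the right.
  110100010111001111010011
                     ^
That bit is 1.

Answer: 1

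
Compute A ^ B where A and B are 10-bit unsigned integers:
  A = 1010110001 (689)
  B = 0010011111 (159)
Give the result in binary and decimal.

Apply ^ to each column (1 where bits differ):
  1010110001
^ 0010011111
------------
  1000101110

Answer: 1000101110 (558)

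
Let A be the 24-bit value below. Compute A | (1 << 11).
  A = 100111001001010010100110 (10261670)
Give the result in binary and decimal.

Mask = 1 << 11 = 000000000000100000000000
Bit 11 of A is 0, so OR-ing with the mask flips it to 1.
  100111001001010010100110
| 000000000000100000000000
--------------------------
  100111001001110010100110

Answer: 100111001001110010100110 (10263718)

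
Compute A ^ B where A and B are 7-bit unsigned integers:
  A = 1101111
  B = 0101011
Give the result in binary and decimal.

Apply ^ to each column (1 where bits differ):
  1101111
^ 0101011
---------
  1000100

Answer: 1000100 (68)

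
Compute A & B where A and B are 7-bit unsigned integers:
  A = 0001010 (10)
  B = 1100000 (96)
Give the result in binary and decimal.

Apply & to each column (1 only where both bits are 1):
  0001010
& 1100000
---------
  0000000

Answer: 0000000 (0)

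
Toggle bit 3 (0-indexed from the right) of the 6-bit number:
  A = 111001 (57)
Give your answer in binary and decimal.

Mask = 1 << 3 = 001000
Bit 3 of A is 1; XOR with the mask flips it to 0.
  111001
^ 001000
--------
  110001

Answer: 110001 (49)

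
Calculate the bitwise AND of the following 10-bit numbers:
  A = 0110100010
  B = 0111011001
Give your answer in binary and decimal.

Apply & to each column (1 only where both bits are 1):
  0110100010
& 0111011001
------------
  0110000000

Answer: 0110000000 (384)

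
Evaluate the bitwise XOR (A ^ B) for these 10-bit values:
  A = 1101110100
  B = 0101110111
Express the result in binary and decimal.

Apply ^ to each column (1 where bits differ):
  1101110100
^ 0101110111
------------
  1000000011

Answer: 1000000011 (515)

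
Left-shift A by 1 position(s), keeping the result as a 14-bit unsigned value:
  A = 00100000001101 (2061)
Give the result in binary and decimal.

Shift left by 1: drop the top 1 bit(s), append 1 zero(s) on the right.
  00100000001101  ->  discard [0], keep [0100000001101], append 0
= 01000000011010

Answer: 01000000011010 (4122)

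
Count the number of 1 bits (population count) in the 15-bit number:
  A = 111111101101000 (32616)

111111101101000
1-bits at positions (from bit 0 = LSB): 3, 5, 6, 8, 9, 10, 11, 12, 13, 14
Count = 10

Answer: 10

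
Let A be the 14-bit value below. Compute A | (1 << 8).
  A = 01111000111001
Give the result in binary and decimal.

Mask = 1 << 8 = 00000100000000
Bit 8 of A is 0, so OR-ing with the mask flips it to 1.
  01111000111001
| 00000100000000
----------------
  01111100111001

Answer: 01111100111001 (7993)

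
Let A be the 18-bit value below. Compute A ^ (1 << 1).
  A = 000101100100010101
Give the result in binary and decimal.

Mask = 1 << 1 = 000000000000000010
Bit 1 of A is 0; XOR with the mask flips it to 1.
  000101100100010101
^ 000000000000000010
--------------------
  000101100100010111

Answer: 000101100100010111 (22807)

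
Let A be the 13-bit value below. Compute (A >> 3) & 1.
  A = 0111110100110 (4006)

Bit 3 is the 4th from the right.
  0111110100110
           ^
That bit is 0.

Answer: 0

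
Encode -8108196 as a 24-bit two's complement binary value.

1. Binary of +8108196:  011110111011100010100100
2. Invert bits:     100001000100011101011011
3. Add 1:           100001000100011101011100

Answer: 100001000100011101011100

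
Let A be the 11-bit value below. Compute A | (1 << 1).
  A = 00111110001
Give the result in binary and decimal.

Mask = 1 << 1 = 00000000010
Bit 1 of A is 0, so OR-ing with the mask flips it to 1.
  00111110001
| 00000000010
-------------
  00111110011

Answer: 00111110011 (499)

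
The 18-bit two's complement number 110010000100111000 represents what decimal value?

MSB is 1, so the value is negative. Find the magnitude:
1. Invert bits:  001101111011000111
2. Add 1:        001101111011001000  = 57032
3. Apply sign:   -57032

Answer: -57032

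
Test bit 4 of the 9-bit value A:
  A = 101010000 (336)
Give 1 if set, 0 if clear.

Bit 4 is the 5th from the right.
  101010000
      ^
That bit is 1.

Answer: 1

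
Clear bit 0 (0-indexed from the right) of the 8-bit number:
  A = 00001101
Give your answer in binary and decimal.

Mask = ~(1 << 0) = 11111110
Bit 0 of A is 1, so AND-ing with the mask clears it to 0.
  00001101
& 11111110
----------
  00001100

Answer: 00001100 (12)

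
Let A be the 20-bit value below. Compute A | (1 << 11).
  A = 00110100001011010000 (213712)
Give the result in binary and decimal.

Mask = 1 << 11 = 00000000100000000000
Bit 11 of A is 0, so OR-ing with the mask flips it to 1.
  00110100001011010000
| 00000000100000000000
----------------------
  00110100101011010000

Answer: 00110100101011010000 (215760)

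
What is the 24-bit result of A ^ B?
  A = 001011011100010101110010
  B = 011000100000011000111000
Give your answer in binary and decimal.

Apply ^ to each column (1 where bits differ):
  001011011100010101110010
^ 011000100000011000111000
--------------------------
  010011111100001101001010

Answer: 010011111100001101001010 (5227338)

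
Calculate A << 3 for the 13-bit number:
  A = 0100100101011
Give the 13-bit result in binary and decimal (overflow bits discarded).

Shift left by 3: drop the top 3 bit(s), append 3 zero(s) on the right.
  0100100101011  ->  discard [010], keep [0100101011], append 000
= 0100101011000

Answer: 0100101011000 (2392)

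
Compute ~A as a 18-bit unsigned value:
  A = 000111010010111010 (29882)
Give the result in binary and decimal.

Flip each bit (0->1, 1->0):
  000111010010111010
  111000101101000101

Answer: 111000101101000101 (232261)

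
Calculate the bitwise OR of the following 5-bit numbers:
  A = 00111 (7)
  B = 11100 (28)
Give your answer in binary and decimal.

Apply | to each column (1 where either bit is 1):
  00111
| 11100
-------
  11111

Answer: 11111 (31)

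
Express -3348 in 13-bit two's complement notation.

1. Binary of +3348:  0110100010100
2. Invert bits:     1001011101011
3. Add 1:           1001011101100

Answer: 1001011101100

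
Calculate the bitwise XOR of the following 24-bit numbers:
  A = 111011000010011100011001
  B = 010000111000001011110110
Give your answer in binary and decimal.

Apply ^ to each column (1 where bits differ):
  111011000010011100011001
^ 010000111000001011110110
--------------------------
  101011111010010111101111

Answer: 101011111010010111101111 (11511279)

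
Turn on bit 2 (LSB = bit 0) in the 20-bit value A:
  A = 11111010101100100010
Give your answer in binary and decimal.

Mask = 1 << 2 = 00000000000000000100
Bit 2 of A is 0, so OR-ing with the mask flips it to 1.
  11111010101100100010
| 00000000000000000100
----------------------
  11111010101100100110

Answer: 11111010101100100110 (1026854)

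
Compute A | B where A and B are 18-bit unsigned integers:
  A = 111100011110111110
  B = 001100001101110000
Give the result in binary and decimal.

Apply | to each column (1 where either bit is 1):
  111100011110111110
| 001100001101110000
--------------------
  111100011111111110

Answer: 111100011111111110 (247806)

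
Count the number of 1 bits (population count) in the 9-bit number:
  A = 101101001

101101001
1-bits at positions (from bit 0 = LSB): 0, 3, 5, 6, 8
Count = 5

Answer: 5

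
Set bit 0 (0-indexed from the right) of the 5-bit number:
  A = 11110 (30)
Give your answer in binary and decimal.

Mask = 1 << 0 = 00001
Bit 0 of A is 0, so OR-ing with the mask flips it to 1.
  11110
| 00001
-------
  11111

Answer: 11111 (31)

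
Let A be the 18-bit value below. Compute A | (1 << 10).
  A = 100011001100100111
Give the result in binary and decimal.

Mask = 1 << 10 = 000000010000000000
Bit 10 of A is 0, so OR-ing with the mask flips it to 1.
  100011001100100111
| 000000010000000000
--------------------
  100011011100100111

Answer: 100011011100100111 (145191)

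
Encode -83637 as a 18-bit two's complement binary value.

1. Binary of +83637:  010100011010110101
2. Invert bits:     101011100101001010
3. Add 1:           101011100101001011

Answer: 101011100101001011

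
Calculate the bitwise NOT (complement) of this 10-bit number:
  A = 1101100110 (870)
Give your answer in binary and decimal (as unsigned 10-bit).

Flip each bit (0->1, 1->0):
  1101100110
  0010011001

Answer: 0010011001 (153)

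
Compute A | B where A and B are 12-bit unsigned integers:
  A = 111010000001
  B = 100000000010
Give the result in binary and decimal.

Apply | to each column (1 where either bit is 1):
  111010000001
| 100000000010
--------------
  111010000011

Answer: 111010000011 (3715)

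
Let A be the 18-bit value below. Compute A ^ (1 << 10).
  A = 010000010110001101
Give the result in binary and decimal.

Mask = 1 << 10 = 000000010000000000
Bit 10 of A is 1; XOR with the mask flips it to 0.
  010000010110001101
^ 000000010000000000
--------------------
  010000000110001101

Answer: 010000000110001101 (65933)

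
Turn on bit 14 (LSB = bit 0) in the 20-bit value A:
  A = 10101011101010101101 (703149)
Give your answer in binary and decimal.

Mask = 1 << 14 = 00000100000000000000
Bit 14 of A is 0, so OR-ing with the mask flips it to 1.
  10101011101010101101
| 00000100000000000000
----------------------
  10101111101010101101

Answer: 10101111101010101101 (719533)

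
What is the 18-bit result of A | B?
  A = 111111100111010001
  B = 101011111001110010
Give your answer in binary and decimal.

Apply | to each column (1 where either bit is 1):
  111111100111010001
| 101011111001110010
--------------------
  111111111111110011

Answer: 111111111111110011 (262131)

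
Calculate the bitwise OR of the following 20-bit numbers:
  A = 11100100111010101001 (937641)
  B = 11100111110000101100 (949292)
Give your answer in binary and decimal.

Apply | to each column (1 where either bit is 1):
  11100100111010101001
| 11100111110000101100
----------------------
  11100111111010101101

Answer: 11100111111010101101 (949933)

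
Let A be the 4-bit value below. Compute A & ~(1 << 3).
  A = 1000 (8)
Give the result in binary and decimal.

Mask = ~(1 << 3) = 0111
Bit 3 of A is 1, so AND-ing with the mask clears it to 0.
  1000
& 0111
------
  0000

Answer: 0000 (0)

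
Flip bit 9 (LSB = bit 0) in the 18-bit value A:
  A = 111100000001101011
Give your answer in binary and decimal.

Mask = 1 << 9 = 000000001000000000
Bit 9 of A is 0; XOR with the mask flips it to 1.
  111100000001101011
^ 000000001000000000
--------------------
  111100001001101011

Answer: 111100001001101011 (246379)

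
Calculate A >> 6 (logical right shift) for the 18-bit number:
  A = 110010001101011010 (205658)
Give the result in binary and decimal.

Logical shift right by 6: drop the bottom 6 bit(s), prepend 6 zero(s) on the left.
  110010001101011010  ->  keep [110010001101], discard [011010], prepend 000000
= 000000110010001101

Answer: 000000110010001101 (3213)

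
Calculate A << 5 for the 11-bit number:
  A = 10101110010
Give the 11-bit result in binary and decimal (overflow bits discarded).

Shift left by 5: drop the top 5 bit(s), append 5 zero(s) on the right.
  10101110010  ->  discard [10101], keep [110010], append 00000
= 11001000000

Answer: 11001000000 (1600)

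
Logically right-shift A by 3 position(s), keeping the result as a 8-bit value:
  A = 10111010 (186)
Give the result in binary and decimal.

Logical shift right by 3: drop the bottom 3 bit(s), prepend 3 zero(s) on the left.
  10111010  ->  keep [10111], discard [010], prepend 000
= 00010111

Answer: 00010111 (23)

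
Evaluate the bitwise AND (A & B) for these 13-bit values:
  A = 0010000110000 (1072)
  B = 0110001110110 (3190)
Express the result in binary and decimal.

Apply & to each column (1 only where both bits are 1):
  0010000110000
& 0110001110110
---------------
  0010000110000

Answer: 0010000110000 (1072)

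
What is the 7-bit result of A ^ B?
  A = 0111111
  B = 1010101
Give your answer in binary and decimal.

Apply ^ to each column (1 where bits differ):
  0111111
^ 1010101
---------
  1101010

Answer: 1101010 (106)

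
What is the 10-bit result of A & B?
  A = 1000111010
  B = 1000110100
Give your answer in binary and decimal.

Apply & to each column (1 only where both bits are 1):
  1000111010
& 1000110100
------------
  1000110000

Answer: 1000110000 (560)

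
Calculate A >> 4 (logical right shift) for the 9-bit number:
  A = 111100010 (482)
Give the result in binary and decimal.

Logical shift right by 4: drop the bottom 4 bit(s), prepend 4 zero(s) on the left.
  111100010  ->  keep [11110], discard [0010], prepend 0000
= 000011110

Answer: 000011110 (30)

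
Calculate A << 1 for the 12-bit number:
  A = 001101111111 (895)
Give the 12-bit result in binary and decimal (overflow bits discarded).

Shift left by 1: drop the top 1 bit(s), append 1 zero(s) on the right.
  001101111111  ->  discard [0], keep [01101111111], append 0
= 011011111110

Answer: 011011111110 (1790)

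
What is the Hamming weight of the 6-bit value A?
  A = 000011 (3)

000011
1-bits at positions (from bit 0 = LSB): 0, 1
Count = 2

Answer: 2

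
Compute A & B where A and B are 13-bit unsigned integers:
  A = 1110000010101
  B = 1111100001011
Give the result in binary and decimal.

Apply & to each column (1 only where both bits are 1):
  1110000010101
& 1111100001011
---------------
  1110000000001

Answer: 1110000000001 (7169)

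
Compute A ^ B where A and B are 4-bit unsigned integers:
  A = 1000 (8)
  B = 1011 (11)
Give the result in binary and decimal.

Apply ^ to each column (1 where bits differ):
  1000
^ 1011
------
  0011

Answer: 0011 (3)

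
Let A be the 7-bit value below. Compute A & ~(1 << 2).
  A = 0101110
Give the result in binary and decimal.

Mask = ~(1 << 2) = 1111011
Bit 2 of A is 1, so AND-ing with the mask clears it to 0.
  0101110
& 1111011
---------
  0101010

Answer: 0101010 (42)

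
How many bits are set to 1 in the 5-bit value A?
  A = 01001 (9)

01001
1-bits at positions (from bit 0 = LSB): 0, 3
Count = 2

Answer: 2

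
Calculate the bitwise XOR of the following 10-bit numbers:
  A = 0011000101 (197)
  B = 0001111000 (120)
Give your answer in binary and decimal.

Apply ^ to each column (1 where bits differ):
  0011000101
^ 0001111000
------------
  0010111101

Answer: 0010111101 (189)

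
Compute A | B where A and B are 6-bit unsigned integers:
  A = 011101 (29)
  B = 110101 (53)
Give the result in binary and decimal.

Apply | to each column (1 where either bit is 1):
  011101
| 110101
--------
  111101

Answer: 111101 (61)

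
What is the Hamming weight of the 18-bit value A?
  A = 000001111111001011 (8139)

000001111111001011
1-bits at positions (from bit 0 = LSB): 0, 1, 3, 6, 7, 8, 9, 10, 11, 12
Count = 10

Answer: 10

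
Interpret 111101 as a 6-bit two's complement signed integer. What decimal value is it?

MSB is 1, so the value is negative. Find the magnitude:
1. Invert bits:  000010
2. Add 1:        000011  = 3
3. Apply sign:   -3

Answer: -3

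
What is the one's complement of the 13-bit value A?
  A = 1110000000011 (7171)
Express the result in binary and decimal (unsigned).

Flip each bit (0->1, 1->0):
  1110000000011
  0001111111100

Answer: 0001111111100 (1020)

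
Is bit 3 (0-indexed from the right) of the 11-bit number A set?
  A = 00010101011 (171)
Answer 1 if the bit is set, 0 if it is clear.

Bit 3 is the 4th from the right.
  00010101011
         ^
That bit is 1.

Answer: 1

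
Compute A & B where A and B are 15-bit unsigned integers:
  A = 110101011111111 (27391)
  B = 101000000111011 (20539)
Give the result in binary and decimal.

Apply & to each column (1 only where both bits are 1):
  110101011111111
& 101000000111011
-----------------
  100000000111011

Answer: 100000000111011 (16443)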